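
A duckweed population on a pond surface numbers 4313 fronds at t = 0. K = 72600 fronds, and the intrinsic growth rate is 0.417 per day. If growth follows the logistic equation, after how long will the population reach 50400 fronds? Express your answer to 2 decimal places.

A = (K − N₀)/N₀ = (72600 − 4313)/4313 = 15.833.
Solve 72600/(1 + 15.833·e^(−0.417t)) = 50400: 1 + 15.833·e^(−0.417t) = 1.4405, so e^(−0.417t) = 0.0278204.
−0.417·t = ln(0.0278204) = -3.582, so t = 3.582/0.417 = 8.5899.

8.59 days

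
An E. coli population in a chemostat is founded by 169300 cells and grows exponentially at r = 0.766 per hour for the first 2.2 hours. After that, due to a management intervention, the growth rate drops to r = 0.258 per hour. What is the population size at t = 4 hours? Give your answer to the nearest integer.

Phase 1: N(2.2) = 169300·e^(0.766×2.2) = 169300·e^1.685 = 913125.
Phase 2 runs for 4 − 2.2 = 1.8 hours at r = 0.258.
N(4) = 913125·e^(0.258×1.8) = 913125·e^0.4644 = 1.452835×10^6.

1452835 cells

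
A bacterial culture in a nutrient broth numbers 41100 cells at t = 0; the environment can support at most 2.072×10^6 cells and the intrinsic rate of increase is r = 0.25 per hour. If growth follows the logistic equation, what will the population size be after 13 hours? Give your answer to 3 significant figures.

A = (K − N₀)/N₀ = (2.072×10^6 − 41100)/41100 = 49.414.
N(t) = K/(1 + A·e^(−rt)) = 2.072×10^6/(1 + 49.414×e^(−0.25×13)).
e^(−3.25) = 0.038774; denominator = 1 + 49.414×0.038774 = 2.916.
N = 2.072×10^6/2.916 = 710569.

711000 cells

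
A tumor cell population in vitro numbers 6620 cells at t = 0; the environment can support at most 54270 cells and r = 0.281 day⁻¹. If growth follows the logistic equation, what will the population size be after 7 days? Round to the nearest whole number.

27043 cells

A = (K − N₀)/N₀ = (54270 − 6620)/6620 = 7.1979.
N(t) = K/(1 + A·e^(−rt)) = 54270/(1 + 7.1979×e^(−0.281×7)).
e^(−1.967) = 0.13988; denominator = 1 + 7.1979×0.13988 = 2.0068.
N = 54270/2.0068 = 27042.9.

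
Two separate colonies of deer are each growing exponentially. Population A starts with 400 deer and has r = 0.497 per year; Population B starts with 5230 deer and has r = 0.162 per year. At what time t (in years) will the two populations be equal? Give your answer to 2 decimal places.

7.67 years

Set 400·e^(0.497t) = 5230·e^(0.162t).
e^((0.497 − 0.162)t) = 5230/400 → e^(0.335·t) = 13.075.
0.335·t = ln(13.075) = 2.5707, so t = 2.5707/0.335 = 7.6737.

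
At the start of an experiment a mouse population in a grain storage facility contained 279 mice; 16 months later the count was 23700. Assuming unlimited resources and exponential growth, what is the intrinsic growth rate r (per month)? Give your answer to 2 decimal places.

From N(t) = N₀·e^(rt): e^(r·16) = 23700/279 = 84.946.
r·16 = ln(84.946) = 4.442, so r = 4.442/16 = 0.27763.

0.28 per month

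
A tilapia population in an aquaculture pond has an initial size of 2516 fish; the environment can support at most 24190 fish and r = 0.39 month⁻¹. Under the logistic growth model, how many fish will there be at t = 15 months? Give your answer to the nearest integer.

A = (K − N₀)/N₀ = (24190 − 2516)/2516 = 8.6145.
N(t) = K/(1 + A·e^(−rt)) = 24190/(1 + 8.6145×e^(−0.39×15)).
e^(−5.85) = 0.0028799; denominator = 1 + 8.6145×0.0028799 = 1.0248.
N = 24190/1.0248 = 23604.4.

23604 fish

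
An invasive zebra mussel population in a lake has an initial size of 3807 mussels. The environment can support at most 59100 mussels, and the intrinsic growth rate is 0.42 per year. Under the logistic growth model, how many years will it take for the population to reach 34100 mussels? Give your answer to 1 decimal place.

7.1 years

A = (K − N₀)/N₀ = (59100 − 3807)/3807 = 14.524.
Solve 59100/(1 + 14.524·e^(−0.42t)) = 34100: 1 + 14.524·e^(−0.42t) = 1.7331, so e^(−0.42t) = 0.0504776.
−0.42·t = ln(0.0504776) = -2.9862, so t = 2.9862/0.42 = 7.1101.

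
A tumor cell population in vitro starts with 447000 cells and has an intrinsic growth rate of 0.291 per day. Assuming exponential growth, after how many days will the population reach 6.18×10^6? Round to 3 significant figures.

9.03 days

Set N₀·e^(rt) = 6.18×10^6: e^(0.291·t) = 6.18×10^6/447000 = 13.826.
0.291·t = ln(13.826) = 2.6265, so t = 2.6265/0.291 = 9.0258.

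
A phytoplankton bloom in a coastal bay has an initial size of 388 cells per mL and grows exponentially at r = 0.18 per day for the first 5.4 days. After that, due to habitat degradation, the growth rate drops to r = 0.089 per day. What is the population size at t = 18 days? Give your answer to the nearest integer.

Phase 1: N(5.4) = 388·e^(0.18×5.4) = 388·e^0.972 = 1025.57.
Phase 2 runs for 18 − 5.4 = 12.6 days at r = 0.089.
N(18) = 1025.57·e^(0.089×12.6) = 1025.57·e^1.121 = 3147.63.

3148 cells per mL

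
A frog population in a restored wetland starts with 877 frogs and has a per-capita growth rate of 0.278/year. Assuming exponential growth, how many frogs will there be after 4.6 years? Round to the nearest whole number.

3150 frogs

N(t) = N₀·e^(rt) = 877 × e^(0.278×4.6) = 877 × e^1.279.
e^1.279 ≈ 3.5923, so N ≈ 877 × 3.5923 = 3150.47.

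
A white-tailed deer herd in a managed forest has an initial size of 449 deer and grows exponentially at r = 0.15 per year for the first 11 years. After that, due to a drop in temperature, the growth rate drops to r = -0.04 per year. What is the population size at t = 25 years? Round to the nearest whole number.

Phase 1: N(11) = 449·e^(0.15×11) = 449·e^1.65 = 2337.93.
Phase 2 runs for 25 − 11 = 14 years at r = -0.04.
N(25) = 2337.93·e^(-0.04×14) = 2337.93·e^-0.56 = 1335.45.

1335 deer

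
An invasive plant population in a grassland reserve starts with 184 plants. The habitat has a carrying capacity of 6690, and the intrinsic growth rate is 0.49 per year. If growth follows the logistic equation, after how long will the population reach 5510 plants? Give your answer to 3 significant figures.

10.4 years

A = (K − N₀)/N₀ = (6690 − 184)/184 = 35.359.
Solve 6690/(1 + 35.359·e^(−0.49t)) = 5510: 1 + 35.359·e^(−0.49t) = 1.2142, so e^(−0.49t) = 0.00605667.
−0.49·t = ln(0.00605667) = -5.1066, so t = 5.1066/0.49 = 10.422.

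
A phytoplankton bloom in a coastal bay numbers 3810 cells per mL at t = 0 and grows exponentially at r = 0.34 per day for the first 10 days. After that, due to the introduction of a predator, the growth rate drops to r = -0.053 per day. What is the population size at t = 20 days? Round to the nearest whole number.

Phase 1: N(10) = 3810·e^(0.34×10) = 3810·e^3.4 = 114163.
Phase 2 runs for 20 − 10 = 10 days at r = -0.053.
N(20) = 114163·e^(-0.053×10) = 114163·e^-0.53 = 67197.

67197 cells per mL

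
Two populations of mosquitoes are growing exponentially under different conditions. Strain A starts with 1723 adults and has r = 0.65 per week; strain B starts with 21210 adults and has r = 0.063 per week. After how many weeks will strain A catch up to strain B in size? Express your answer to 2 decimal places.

Set 1723·e^(0.65t) = 21210·e^(0.063t).
e^((0.65 − 0.063)t) = 21210/1723 → e^(0.587·t) = 12.31.
0.587·t = ln(12.31) = 2.5104, so t = 2.5104/0.587 = 4.2767.

4.28 weeks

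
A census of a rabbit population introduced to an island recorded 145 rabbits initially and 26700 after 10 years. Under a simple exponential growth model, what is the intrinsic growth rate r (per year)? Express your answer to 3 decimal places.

From N(t) = N₀·e^(rt): e^(r·10) = 26700/145 = 184.14.
r·10 = ln(184.14) = 5.2157, so r = 5.2157/10 = 0.52157.

0.522 per year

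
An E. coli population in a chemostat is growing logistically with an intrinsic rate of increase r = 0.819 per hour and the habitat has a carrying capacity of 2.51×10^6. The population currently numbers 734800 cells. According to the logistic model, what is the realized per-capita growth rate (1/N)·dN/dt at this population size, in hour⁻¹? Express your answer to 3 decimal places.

0.579 per hour

(1/N)·dN/dt = r(1 − N/K) = 0.819 × (1 − 734800/2.51×10^6).
= 0.819 × 0.70725 = 0.57924.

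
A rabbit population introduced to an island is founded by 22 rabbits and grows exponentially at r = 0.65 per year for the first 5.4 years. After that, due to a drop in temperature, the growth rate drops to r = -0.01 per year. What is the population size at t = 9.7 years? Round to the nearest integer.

Phase 1: N(5.4) = 22·e^(0.65×5.4) = 22·e^3.51 = 735.862.
Phase 2 runs for 9.7 − 5.4 = 4.3 years at r = -0.01.
N(9.7) = 735.862·e^(-0.01×4.3) = 735.862·e^-0.043 = 704.89.

705 rabbits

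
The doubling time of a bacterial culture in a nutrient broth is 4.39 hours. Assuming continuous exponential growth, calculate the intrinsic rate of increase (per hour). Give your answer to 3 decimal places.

0.158 per hour

r = ln(2)/t_d = 0.6931/4.39 = 0.15789.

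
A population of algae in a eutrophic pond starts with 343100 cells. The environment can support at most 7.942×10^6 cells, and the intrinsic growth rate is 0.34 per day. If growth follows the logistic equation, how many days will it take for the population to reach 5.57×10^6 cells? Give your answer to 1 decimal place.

A = (K − N₀)/N₀ = (7.942×10^6 − 343100)/343100 = 22.148.
Solve 7.942×10^6/(1 + 22.148·e^(−0.34t)) = 5.57×10^6: 1 + 22.148·e^(−0.34t) = 1.4259, so e^(−0.34t) = 0.0192278.
−0.34·t = ln(0.0192278) = -3.9514, so t = 3.9514/0.34 = 11.622.

11.6 days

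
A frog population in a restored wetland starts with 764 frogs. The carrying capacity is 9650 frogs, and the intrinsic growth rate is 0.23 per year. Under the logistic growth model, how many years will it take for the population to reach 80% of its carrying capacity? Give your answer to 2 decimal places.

16.70 years

A = (K − N₀)/N₀ = (9650 − 764)/764 = 11.631.
Solve 9650/(1 + 11.631·e^(−0.23t)) = 7720: 1 + 11.631·e^(−0.23t) = 1.25, so e^(−0.23t) = 0.0214945.
−0.23·t = ln(0.0214945) = -3.84, so t = 3.84/0.23 = 16.695.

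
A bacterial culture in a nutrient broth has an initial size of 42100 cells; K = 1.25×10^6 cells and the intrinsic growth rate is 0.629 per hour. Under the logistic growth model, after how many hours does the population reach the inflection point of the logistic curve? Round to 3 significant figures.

5.34 hours

Logistic growth is fastest at N = K/2 = 625000.
A = (K − N₀)/N₀ = 28.691. Set K/(1 + A·e^(−rt)) = K/2 → A·e^(−rt) = 1.
e^(−0.629t) = 1/28.691 = 0.0348539, so t = ln(28.691)/0.629 = 3.3566/0.629 = 5.3364.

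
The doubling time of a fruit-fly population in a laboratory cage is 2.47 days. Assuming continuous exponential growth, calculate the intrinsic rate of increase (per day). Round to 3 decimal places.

r = ln(2)/t_d = 0.6931/2.47 = 0.28063.

0.281 per day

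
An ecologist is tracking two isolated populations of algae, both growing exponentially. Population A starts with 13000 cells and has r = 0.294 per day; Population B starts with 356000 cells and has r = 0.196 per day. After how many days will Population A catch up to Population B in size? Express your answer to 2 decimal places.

Set 13000·e^(0.294t) = 356000·e^(0.196t).
e^((0.294 − 0.196)t) = 356000/13000 → e^(0.098·t) = 27.385.
0.098·t = ln(27.385) = 3.31, so t = 3.31/0.098 = 33.775.

33.78 days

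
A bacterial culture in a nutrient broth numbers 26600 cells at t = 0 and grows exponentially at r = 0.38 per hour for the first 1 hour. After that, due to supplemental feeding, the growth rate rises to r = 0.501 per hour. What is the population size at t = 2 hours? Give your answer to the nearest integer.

64194 cells

Phase 1: N(1) = 26600·e^(0.38×1) = 26600·e^0.38 = 38896.8.
Phase 2 runs for 2 − 1 = 1 hours at r = 0.501.
N(2) = 38896.8·e^(0.501×1) = 38896.8·e^0.501 = 64194.1.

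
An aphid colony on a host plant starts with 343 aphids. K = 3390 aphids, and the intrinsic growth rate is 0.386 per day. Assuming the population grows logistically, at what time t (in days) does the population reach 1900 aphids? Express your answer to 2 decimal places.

A = (K − N₀)/N₀ = (3390 − 343)/343 = 8.8834.
Solve 3390/(1 + 8.8834·e^(−0.386t)) = 1900: 1 + 8.8834·e^(−0.386t) = 1.7842, so e^(−0.386t) = 0.0882784.
−0.386·t = ln(0.0882784) = -2.4273, so t = 2.4273/0.386 = 6.2882.

6.29 days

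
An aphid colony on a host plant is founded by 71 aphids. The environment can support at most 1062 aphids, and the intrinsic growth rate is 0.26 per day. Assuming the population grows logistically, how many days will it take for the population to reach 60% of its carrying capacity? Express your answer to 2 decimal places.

A = (K − N₀)/N₀ = (1062 − 71)/71 = 13.958.
Solve 1062/(1 + 13.958·e^(−0.26t)) = 637.2: 1 + 13.958·e^(−0.26t) = 1.6667, so e^(−0.26t) = 0.0477632.
−0.26·t = ln(0.0477632) = -3.0415, so t = 3.0415/0.26 = 11.698.

11.70 days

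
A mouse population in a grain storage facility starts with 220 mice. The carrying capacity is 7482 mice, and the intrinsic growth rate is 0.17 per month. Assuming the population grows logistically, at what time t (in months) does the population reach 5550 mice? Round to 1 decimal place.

A = (K − N₀)/N₀ = (7482 − 220)/220 = 33.009.
Solve 7482/(1 + 33.009·e^(−0.17t)) = 5550: 1 + 33.009·e^(−0.17t) = 1.3481, so e^(−0.17t) = 0.0105458.
−0.17·t = ln(0.0105458) = -4.552, so t = 4.552/0.17 = 26.777.

26.8 months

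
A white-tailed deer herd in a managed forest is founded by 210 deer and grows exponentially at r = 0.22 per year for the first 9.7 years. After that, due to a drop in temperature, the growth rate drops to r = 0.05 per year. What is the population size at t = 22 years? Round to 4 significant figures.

3282 deer

Phase 1: N(9.7) = 210·e^(0.22×9.7) = 210·e^2.134 = 1774.2.
Phase 2 runs for 22 − 9.7 = 12.3 years at r = 0.05.
N(22) = 1774.2·e^(0.05×12.3) = 1774.2·e^0.615 = 3281.67.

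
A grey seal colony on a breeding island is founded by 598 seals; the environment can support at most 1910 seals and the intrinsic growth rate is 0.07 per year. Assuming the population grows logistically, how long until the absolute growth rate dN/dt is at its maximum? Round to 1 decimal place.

Logistic growth is fastest at N = K/2 = 955.
A = (K − N₀)/N₀ = 2.194. Set K/(1 + A·e^(−rt)) = K/2 → A·e^(−rt) = 1.
e^(−0.07t) = 1/2.194 = 0.455793, so t = ln(2.194)/0.07 = 0.78572/0.07 = 11.225.

11.2 years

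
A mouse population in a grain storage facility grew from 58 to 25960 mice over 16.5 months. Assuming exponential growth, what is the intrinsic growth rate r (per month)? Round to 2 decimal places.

From N(t) = N₀·e^(rt): e^(r·16.5) = 25960/58 = 447.59.
r·16.5 = ln(447.59) = 6.1039, so r = 6.1039/16.5 = 0.36993.

0.37 per month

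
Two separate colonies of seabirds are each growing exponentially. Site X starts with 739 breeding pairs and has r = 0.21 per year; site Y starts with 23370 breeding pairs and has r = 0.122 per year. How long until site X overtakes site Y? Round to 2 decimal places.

39.25 years

Set 739·e^(0.21t) = 23370·e^(0.122t).
e^((0.21 − 0.122)t) = 23370/739 → e^(0.088·t) = 31.624.
0.088·t = ln(31.624) = 3.4539, so t = 3.4539/0.088 = 39.249.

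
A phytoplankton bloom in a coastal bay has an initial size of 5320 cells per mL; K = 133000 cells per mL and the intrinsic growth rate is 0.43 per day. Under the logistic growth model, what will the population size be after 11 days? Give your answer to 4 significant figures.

109800 cells per mL

A = (K − N₀)/N₀ = (133000 − 5320)/5320 = 24.
N(t) = K/(1 + A·e^(−rt)) = 133000/(1 + 24×e^(−0.43×11)).
e^(−4.73) = 0.0088265; denominator = 1 + 24×0.0088265 = 1.2118.
N = 133000/1.2118 = 109751.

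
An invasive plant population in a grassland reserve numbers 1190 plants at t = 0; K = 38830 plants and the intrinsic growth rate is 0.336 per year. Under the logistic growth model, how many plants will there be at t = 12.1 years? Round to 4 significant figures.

25170 plants

A = (K − N₀)/N₀ = (38830 − 1190)/1190 = 31.63.
N(t) = K/(1 + A·e^(−rt)) = 38830/(1 + 31.63×e^(−0.336×12.1)).
e^(−4.066) = 0.017153; denominator = 1 + 31.63×0.017153 = 1.5425.
N = 38830/1.5425 = 25172.7.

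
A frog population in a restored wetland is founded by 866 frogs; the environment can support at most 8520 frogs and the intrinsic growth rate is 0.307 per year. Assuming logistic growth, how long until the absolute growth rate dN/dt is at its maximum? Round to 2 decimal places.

Logistic growth is fastest at N = K/2 = 4260.
A = (K − N₀)/N₀ = 8.8383. Set K/(1 + A·e^(−rt)) = K/2 → A·e^(−rt) = 1.
e^(−0.307t) = 1/8.8383 = 0.113143, so t = ln(8.8383)/0.307 = 2.1791/0.307 = 7.098.

7.10 years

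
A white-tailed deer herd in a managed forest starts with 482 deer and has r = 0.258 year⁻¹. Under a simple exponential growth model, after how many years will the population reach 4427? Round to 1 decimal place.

Set N₀·e^(rt) = 4427: e^(0.258·t) = 4427/482 = 9.1846.
0.258·t = ln(9.1846) = 2.2175, so t = 2.2175/0.258 = 8.5951.

8.6 years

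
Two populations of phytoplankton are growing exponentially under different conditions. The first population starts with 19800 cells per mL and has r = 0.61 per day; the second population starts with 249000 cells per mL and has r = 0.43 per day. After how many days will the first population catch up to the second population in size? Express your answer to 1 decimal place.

Set 19800·e^(0.61t) = 249000·e^(0.43t).
e^((0.61 − 0.43)t) = 249000/19800 → e^(0.18·t) = 12.576.
0.18·t = ln(12.576) = 2.5318, so t = 2.5318/0.18 = 14.065.

14.1 days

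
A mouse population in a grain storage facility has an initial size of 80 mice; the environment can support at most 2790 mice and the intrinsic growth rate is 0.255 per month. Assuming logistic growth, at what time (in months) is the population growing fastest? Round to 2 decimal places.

Logistic growth is fastest at N = K/2 = 1395.
A = (K − N₀)/N₀ = 33.875. Set K/(1 + A·e^(−rt)) = K/2 → A·e^(−rt) = 1.
e^(−0.255t) = 1/33.875 = 0.0295203, so t = ln(33.875)/0.255 = 3.5227/0.255 = 13.814.

13.81 months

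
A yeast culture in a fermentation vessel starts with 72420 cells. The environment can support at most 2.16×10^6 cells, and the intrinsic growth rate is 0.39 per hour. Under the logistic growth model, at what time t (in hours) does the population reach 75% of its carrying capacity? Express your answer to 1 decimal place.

11.4 hours

A = (K − N₀)/N₀ = (2.16×10^6 − 72420)/72420 = 28.826.
Solve 2.16×10^6/(1 + 28.826·e^(−0.39t)) = 1.62×10^6: 1 + 28.826·e^(−0.39t) = 1.3333, so e^(−0.39t) = 0.0115636.
−0.39·t = ln(0.0115636) = -4.4599, so t = 4.4599/0.39 = 11.436.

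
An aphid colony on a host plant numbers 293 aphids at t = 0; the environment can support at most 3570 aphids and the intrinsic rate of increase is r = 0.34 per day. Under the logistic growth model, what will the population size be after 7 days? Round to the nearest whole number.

1754 aphids

A = (K − N₀)/N₀ = (3570 − 293)/293 = 11.184.
N(t) = K/(1 + A·e^(−rt)) = 3570/(1 + 11.184×e^(−0.34×7)).
e^(−2.38) = 0.092551; denominator = 1 + 11.184×0.092551 = 2.0351.
N = 3570/2.0351 = 1754.2.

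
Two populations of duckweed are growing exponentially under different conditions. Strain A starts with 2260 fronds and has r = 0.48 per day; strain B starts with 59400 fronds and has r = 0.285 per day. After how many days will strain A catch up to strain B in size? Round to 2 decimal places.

Set 2260·e^(0.48t) = 59400·e^(0.285t).
e^((0.48 − 0.285)t) = 59400/2260 → e^(0.195·t) = 26.283.
0.195·t = ln(26.283) = 3.2689, so t = 3.2689/0.195 = 16.764.

16.76 days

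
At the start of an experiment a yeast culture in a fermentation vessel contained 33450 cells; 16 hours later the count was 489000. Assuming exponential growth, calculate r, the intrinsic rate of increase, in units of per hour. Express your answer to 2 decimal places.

From N(t) = N₀·e^(rt): e^(r·16) = 489000/33450 = 14.619.
r·16 = ln(14.619) = 2.6823, so r = 2.6823/16 = 0.16764.

0.17 per hour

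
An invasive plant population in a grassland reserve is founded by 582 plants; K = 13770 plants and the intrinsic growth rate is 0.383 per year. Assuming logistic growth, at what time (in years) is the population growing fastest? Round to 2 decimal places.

Logistic growth is fastest at N = K/2 = 6885.
A = (K − N₀)/N₀ = 22.66. Set K/(1 + A·e^(−rt)) = K/2 → A·e^(−rt) = 1.
e^(−0.383t) = 1/22.66 = 0.044131, so t = ln(22.66)/0.383 = 3.1206/0.383 = 8.1478.

8.15 years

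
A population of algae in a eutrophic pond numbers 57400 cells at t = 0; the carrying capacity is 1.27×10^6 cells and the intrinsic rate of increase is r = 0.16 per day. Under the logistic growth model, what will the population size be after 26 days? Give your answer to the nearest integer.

A = (K − N₀)/N₀ = (1.27×10^6 − 57400)/57400 = 21.125.
N(t) = K/(1 + A·e^(−rt)) = 1.27×10^6/(1 + 21.125×e^(−0.16×26)).
e^(−4.16) = 0.015608; denominator = 1 + 21.125×0.015608 = 1.3297.
N = 1.27×10^6/1.3297 = 955091.

955091 cells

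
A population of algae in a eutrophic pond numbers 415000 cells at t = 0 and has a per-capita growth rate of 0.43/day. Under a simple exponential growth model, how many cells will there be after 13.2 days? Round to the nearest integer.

121088689 cells

N(t) = N₀·e^(rt) = 415000 × e^(0.43×13.2) = 415000 × e^5.676.
e^5.676 ≈ 291.78, so N ≈ 415000 × 291.78 = 1.210887×10^8.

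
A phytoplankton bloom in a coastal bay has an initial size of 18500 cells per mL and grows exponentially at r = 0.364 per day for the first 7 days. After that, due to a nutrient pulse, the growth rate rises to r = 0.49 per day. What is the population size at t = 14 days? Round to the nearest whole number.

Phase 1: N(7) = 18500·e^(0.364×7) = 18500·e^2.548 = 236458.
Phase 2 runs for 14 − 7 = 7 days at r = 0.49.
N(14) = 236458·e^(0.49×7) = 236458·e^3.43 = 7.30103×10^6.

7301030 cells per mL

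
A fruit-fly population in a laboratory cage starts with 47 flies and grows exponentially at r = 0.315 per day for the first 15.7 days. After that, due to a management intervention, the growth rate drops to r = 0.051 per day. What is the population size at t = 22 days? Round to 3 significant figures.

9110 flies

Phase 1: N(15.7) = 47·e^(0.315×15.7) = 47·e^4.946 = 6605.43.
Phase 2 runs for 22 − 15.7 = 6.3 days at r = 0.051.
N(22) = 6605.43·e^(0.051×6.3) = 6605.43·e^0.3213 = 9108.36.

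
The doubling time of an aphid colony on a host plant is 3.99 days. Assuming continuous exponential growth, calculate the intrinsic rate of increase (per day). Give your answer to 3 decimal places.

r = ln(2)/t_d = 0.6931/3.99 = 0.17372.

0.174 per day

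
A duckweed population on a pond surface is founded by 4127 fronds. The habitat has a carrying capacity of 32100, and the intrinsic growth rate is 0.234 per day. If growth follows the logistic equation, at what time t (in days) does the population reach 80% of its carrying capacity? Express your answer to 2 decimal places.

A = (K − N₀)/N₀ = (32100 − 4127)/4127 = 6.778.
Solve 32100/(1 + 6.778·e^(−0.234t)) = 25680: 1 + 6.778·e^(−0.234t) = 1.25, so e^(−0.234t) = 0.0368838.
−0.234·t = ln(0.0368838) = -3.3, so t = 3.3/0.234 = 14.102.

14.10 days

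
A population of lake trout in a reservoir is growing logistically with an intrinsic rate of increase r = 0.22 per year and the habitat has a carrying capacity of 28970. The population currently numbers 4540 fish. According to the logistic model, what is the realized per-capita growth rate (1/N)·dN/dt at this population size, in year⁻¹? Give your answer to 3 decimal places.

(1/N)·dN/dt = r(1 − N/K) = 0.22 × (1 − 4540/28970).
= 0.22 × 0.84329 = 0.18552.

0.186 per year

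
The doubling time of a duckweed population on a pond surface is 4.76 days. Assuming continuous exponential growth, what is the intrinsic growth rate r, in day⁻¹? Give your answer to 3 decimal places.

r = ln(2)/t_d = 0.6931/4.76 = 0.14562.

0.146 per day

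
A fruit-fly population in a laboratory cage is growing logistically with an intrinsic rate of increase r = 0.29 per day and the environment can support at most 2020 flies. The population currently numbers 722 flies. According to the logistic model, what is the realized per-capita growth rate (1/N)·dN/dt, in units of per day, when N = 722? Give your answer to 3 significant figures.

(1/N)·dN/dt = r(1 − N/K) = 0.29 × (1 − 722/2020).
= 0.29 × 0.64257 = 0.18635.

0.186 per day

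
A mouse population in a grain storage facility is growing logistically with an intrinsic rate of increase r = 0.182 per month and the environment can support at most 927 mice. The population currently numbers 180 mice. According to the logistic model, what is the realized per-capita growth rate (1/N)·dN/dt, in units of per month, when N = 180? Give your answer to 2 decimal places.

0.15 per month

(1/N)·dN/dt = r(1 − N/K) = 0.182 × (1 − 180/927).
= 0.182 × 0.80583 = 0.14666.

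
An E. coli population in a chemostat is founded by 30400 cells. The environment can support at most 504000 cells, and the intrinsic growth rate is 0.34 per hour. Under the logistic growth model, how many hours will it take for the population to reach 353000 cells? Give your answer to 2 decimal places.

A = (K − N₀)/N₀ = (504000 − 30400)/30400 = 15.579.
Solve 504000/(1 + 15.579·e^(−0.34t)) = 353000: 1 + 15.579·e^(−0.34t) = 1.4278, so e^(−0.34t) = 0.0274577.
−0.34·t = ln(0.0274577) = -3.5951, so t = 3.5951/0.34 = 10.574.

10.57 hours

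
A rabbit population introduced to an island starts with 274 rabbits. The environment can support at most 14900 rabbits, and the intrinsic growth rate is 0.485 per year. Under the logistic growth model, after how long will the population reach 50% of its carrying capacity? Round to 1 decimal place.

A = (K − N₀)/N₀ = (14900 − 274)/274 = 53.38.
Solve 14900/(1 + 53.38·e^(−0.485t)) = 7450: 1 + 53.38·e^(−0.485t) = 2, so e^(−0.485t) = 0.0187338.
−0.485·t = ln(0.0187338) = -3.9774, so t = 3.9774/0.485 = 8.2009.

8.2 years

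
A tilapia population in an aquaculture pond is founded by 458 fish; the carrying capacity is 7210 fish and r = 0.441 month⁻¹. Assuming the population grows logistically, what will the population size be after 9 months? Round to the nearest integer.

A = (K − N₀)/N₀ = (7210 − 458)/458 = 14.742.
N(t) = K/(1 + A·e^(−rt)) = 7210/(1 + 14.742×e^(−0.441×9)).
e^(−3.969) = 0.018892; denominator = 1 + 14.742×0.018892 = 1.2785.
N = 7210/1.2785 = 5639.34.

5639 fish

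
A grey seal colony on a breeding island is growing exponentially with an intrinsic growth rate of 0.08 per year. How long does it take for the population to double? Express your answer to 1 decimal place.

Doubling time t_d = ln(2)/r = 0.6931/0.08 = 8.6643.

8.7 years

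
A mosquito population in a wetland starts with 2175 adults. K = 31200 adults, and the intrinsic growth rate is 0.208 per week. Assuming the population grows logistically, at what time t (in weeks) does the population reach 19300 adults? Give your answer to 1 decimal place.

A = (K − N₀)/N₀ = (31200 − 2175)/2175 = 13.345.
Solve 31200/(1 + 13.345·e^(−0.208t)) = 19300: 1 + 13.345·e^(−0.208t) = 1.6166, so e^(−0.208t) = 0.0462037.
−0.208·t = ln(0.0462037) = -3.0747, so t = 3.0747/0.208 = 14.782.

14.8 weeks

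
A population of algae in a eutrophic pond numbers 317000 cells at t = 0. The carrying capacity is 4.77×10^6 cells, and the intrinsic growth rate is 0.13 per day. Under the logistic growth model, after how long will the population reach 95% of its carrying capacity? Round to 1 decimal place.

43.0 days

A = (K − N₀)/N₀ = (4.77×10^6 − 317000)/317000 = 14.047.
Solve 4.77×10^6/(1 + 14.047·e^(−0.13t)) = 4.5315×10^6: 1 + 14.047·e^(−0.13t) = 1.0526, so e^(−0.13t) = 0.00374673.
−0.13·t = ln(0.00374673) = -5.5869, so t = 5.5869/0.13 = 42.976.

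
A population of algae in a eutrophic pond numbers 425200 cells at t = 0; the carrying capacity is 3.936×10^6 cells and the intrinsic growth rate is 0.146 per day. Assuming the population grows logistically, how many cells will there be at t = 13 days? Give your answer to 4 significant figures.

A = (K − N₀)/N₀ = (3.936×10^6 − 425200)/425200 = 8.2568.
N(t) = K/(1 + A·e^(−rt)) = 3.936×10^6/(1 + 8.2568×e^(−0.146×13)).
e^(−1.898) = 0.14987; denominator = 1 + 8.2568×0.14987 = 2.2374.
N = 3.936×10^6/2.2374 = 1.759158×10^6.

1759000 cells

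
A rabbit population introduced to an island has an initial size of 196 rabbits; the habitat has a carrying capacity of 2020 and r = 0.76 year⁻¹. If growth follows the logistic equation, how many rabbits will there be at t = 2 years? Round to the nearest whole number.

665 rabbits

A = (K − N₀)/N₀ = (2020 − 196)/196 = 9.3061.
N(t) = K/(1 + A·e^(−rt)) = 2020/(1 + 9.3061×e^(−0.76×2)).
e^(−1.52) = 0.21871; denominator = 1 + 9.3061×0.21871 = 3.0354.
N = 2020/3.0354 = 665.49.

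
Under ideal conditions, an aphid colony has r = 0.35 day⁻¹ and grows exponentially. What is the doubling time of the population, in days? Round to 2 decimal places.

1.98 days

Doubling time t_d = ln(2)/r = 0.6931/0.35 = 1.9804.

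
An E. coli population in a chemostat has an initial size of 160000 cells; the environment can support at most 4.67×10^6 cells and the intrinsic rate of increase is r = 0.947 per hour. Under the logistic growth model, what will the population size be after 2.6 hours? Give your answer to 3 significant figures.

1370000 cells

A = (K − N₀)/N₀ = (4.67×10^6 − 160000)/160000 = 28.188.
N(t) = K/(1 + A·e^(−rt)) = 4.67×10^6/(1 + 28.188×e^(−0.947×2.6)).
e^(−2.462) = 0.085247; denominator = 1 + 28.188×0.085247 = 3.4029.
N = 4.67×10^6/3.4029 = 1.372357×10^6.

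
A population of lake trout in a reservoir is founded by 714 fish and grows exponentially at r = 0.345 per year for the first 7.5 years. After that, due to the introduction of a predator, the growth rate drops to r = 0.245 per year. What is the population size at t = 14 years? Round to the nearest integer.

46671 fish

Phase 1: N(7.5) = 714·e^(0.345×7.5) = 714·e^2.587 = 9493.69.
Phase 2 runs for 14 − 7.5 = 6.5 years at r = 0.245.
N(14) = 9493.69·e^(0.245×6.5) = 9493.69·e^1.593 = 46671.2.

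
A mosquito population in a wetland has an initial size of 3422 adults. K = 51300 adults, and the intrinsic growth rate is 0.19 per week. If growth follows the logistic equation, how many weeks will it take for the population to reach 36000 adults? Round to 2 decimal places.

18.39 weeks

A = (K − N₀)/N₀ = (51300 − 3422)/3422 = 13.991.
Solve 51300/(1 + 13.991·e^(−0.19t)) = 36000: 1 + 13.991·e^(−0.19t) = 1.425, so e^(−0.19t) = 0.0303762.
−0.19·t = ln(0.0303762) = -3.4941, so t = 3.4941/0.19 = 18.39.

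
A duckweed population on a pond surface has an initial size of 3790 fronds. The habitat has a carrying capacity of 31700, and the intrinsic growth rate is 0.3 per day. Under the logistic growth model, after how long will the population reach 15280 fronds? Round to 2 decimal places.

A = (K − N₀)/N₀ = (31700 − 3790)/3790 = 7.3641.
Solve 31700/(1 + 7.3641·e^(−0.3t)) = 15280: 1 + 7.3641·e^(−0.3t) = 2.0746, so e^(−0.3t) = 0.145925.
−0.3·t = ln(0.145925) = -1.9247, so t = 1.9247/0.3 = 6.4155.

6.42 days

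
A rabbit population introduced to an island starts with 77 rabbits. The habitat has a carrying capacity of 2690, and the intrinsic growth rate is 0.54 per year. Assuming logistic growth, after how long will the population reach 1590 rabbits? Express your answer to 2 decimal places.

7.21 years

A = (K − N₀)/N₀ = (2690 − 77)/77 = 33.935.
Solve 2690/(1 + 33.935·e^(−0.54t)) = 1590: 1 + 33.935·e^(−0.54t) = 1.6918, so e^(−0.54t) = 0.0203867.
−0.54·t = ln(0.0203867) = -3.8929, so t = 3.8929/0.54 = 7.209.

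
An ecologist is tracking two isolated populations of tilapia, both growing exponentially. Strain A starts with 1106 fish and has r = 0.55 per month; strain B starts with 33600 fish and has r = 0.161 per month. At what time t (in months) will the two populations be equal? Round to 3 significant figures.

8.78 months

Set 1106·e^(0.55t) = 33600·e^(0.161t).
e^((0.55 − 0.161)t) = 33600/1106 → e^(0.389·t) = 30.38.
0.389·t = ln(30.38) = 3.4138, so t = 3.4138/0.389 = 8.7758.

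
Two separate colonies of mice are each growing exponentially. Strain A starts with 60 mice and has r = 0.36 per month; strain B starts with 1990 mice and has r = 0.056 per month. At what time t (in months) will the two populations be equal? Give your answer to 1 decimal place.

Set 60·e^(0.36t) = 1990·e^(0.056t).
e^((0.36 − 0.056)t) = 1990/60 → e^(0.304·t) = 33.167.
0.304·t = ln(33.167) = 3.5015, so t = 3.5015/0.304 = 11.518.

11.5 months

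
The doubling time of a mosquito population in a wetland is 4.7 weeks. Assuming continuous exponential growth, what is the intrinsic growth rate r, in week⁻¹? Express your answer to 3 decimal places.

0.147 per week

r = ln(2)/t_d = 0.6931/4.7 = 0.14748.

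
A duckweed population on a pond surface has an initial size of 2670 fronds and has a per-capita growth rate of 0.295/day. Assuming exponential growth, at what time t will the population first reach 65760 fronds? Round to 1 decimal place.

Set N₀·e^(rt) = 65760: e^(0.295·t) = 65760/2670 = 24.629.
0.295·t = ln(24.629) = 3.2039, so t = 3.2039/0.295 = 10.861.

10.9 days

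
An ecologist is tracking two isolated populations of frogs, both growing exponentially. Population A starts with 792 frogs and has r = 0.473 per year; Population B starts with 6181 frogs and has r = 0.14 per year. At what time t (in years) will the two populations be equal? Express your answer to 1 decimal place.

6.2 years

Set 792·e^(0.473t) = 6181·e^(0.14t).
e^((0.473 − 0.14)t) = 6181/792 → e^(0.333·t) = 7.8043.
0.333·t = ln(7.8043) = 2.0547, so t = 2.0547/0.333 = 6.1702.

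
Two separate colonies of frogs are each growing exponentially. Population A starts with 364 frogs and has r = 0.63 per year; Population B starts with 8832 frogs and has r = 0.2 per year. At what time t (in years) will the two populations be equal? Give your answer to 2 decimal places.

Set 364·e^(0.63t) = 8832·e^(0.2t).
e^((0.63 − 0.2)t) = 8832/364 → e^(0.43·t) = 24.264.
0.43·t = ln(24.264) = 3.189, so t = 3.189/0.43 = 7.4162.

7.42 years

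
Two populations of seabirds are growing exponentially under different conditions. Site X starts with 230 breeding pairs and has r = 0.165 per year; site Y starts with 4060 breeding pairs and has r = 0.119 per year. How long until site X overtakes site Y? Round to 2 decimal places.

62.41 years

Set 230·e^(0.165t) = 4060·e^(0.119t).
e^((0.165 − 0.119)t) = 4060/230 → e^(0.046·t) = 17.652.
0.046·t = ln(17.652) = 2.8709, so t = 2.8709/0.046 = 62.41.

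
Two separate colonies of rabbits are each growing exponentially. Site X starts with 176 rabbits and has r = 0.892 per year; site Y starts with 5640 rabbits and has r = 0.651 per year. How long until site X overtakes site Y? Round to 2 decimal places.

14.39 years

Set 176·e^(0.892t) = 5640·e^(0.651t).
e^((0.892 − 0.651)t) = 5640/176 → e^(0.241·t) = 32.045.
0.241·t = ln(32.045) = 3.4672, so t = 3.4672/0.241 = 14.387.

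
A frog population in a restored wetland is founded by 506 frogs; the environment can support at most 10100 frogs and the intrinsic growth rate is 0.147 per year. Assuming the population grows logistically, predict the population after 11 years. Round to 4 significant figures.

2120 frogs

A = (K − N₀)/N₀ = (10100 − 506)/506 = 18.96.
N(t) = K/(1 + A·e^(−rt)) = 10100/(1 + 18.96×e^(−0.147×11)).
e^(−1.617) = 0.19849; denominator = 1 + 18.96×0.19849 = 4.7635.
N = 10100/4.7635 = 2120.28.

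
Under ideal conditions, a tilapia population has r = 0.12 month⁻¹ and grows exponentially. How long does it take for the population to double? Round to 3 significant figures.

Doubling time t_d = ln(2)/r = 0.6931/0.12 = 5.7762.

5.78 months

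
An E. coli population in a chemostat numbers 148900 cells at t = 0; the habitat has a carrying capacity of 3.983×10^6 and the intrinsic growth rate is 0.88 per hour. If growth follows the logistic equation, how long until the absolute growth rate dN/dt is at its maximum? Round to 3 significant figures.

Logistic growth is fastest at N = K/2 = 1.9915×10^6.
A = (K − N₀)/N₀ = 25.749. Set K/(1 + A·e^(−rt)) = K/2 → A·e^(−rt) = 1.
e^(−0.88t) = 1/25.749 = 0.0388357, so t = ln(25.749)/0.88 = 3.2484/0.88 = 3.6914.

3.69 hours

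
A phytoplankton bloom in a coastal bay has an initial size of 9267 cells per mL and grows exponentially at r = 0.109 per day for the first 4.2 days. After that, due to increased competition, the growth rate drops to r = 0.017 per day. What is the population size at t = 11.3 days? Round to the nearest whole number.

16526 cells per mL

Phase 1: N(4.2) = 9267·e^(0.109×4.2) = 9267·e^0.4578 = 14647.4.
Phase 2 runs for 11.3 − 4.2 = 7.1 days at r = 0.017.
N(11.3) = 14647.4·e^(0.017×7.1) = 14647.4·e^0.1207 = 16526.4.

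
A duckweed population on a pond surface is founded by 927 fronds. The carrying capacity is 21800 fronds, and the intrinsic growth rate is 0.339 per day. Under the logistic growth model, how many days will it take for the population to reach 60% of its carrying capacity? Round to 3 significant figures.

10.4 days

A = (K − N₀)/N₀ = (21800 − 927)/927 = 22.517.
Solve 21800/(1 + 22.517·e^(−0.339t)) = 13080: 1 + 22.517·e^(−0.339t) = 1.6667, so e^(−0.339t) = 0.0296076.
−0.339·t = ln(0.0296076) = -3.5197, so t = 3.5197/0.339 = 10.383.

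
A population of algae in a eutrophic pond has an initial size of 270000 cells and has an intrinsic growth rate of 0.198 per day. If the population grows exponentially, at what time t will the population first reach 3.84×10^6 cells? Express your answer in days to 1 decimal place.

13.4 days

Set N₀·e^(rt) = 3.84×10^6: e^(0.198·t) = 3.84×10^6/270000 = 14.222.
0.198·t = ln(14.222) = 2.6548, so t = 2.6548/0.198 = 13.408.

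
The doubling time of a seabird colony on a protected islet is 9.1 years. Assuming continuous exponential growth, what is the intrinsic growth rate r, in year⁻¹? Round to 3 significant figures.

0.0762 per year

r = ln(2)/t_d = 0.6931/9.1 = 0.07617.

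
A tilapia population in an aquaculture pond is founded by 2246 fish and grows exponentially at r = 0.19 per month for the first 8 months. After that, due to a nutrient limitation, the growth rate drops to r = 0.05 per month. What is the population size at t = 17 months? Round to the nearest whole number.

16105 fish

Phase 1: N(8) = 2246·e^(0.19×8) = 2246·e^1.52 = 10269.2.
Phase 2 runs for 17 − 8 = 9 months at r = 0.05.
N(17) = 10269.2·e^(0.05×9) = 10269.2·e^0.45 = 16105.3.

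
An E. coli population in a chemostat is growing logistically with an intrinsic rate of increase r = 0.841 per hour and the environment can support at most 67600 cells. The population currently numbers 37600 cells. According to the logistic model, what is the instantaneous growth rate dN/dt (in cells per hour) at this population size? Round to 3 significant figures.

dN/dt = rN(1 − N/K) = 0.841 × 37600 × (1 − 37600/67600).
1 − 37600/67600 = 0.44379; dN/dt = 0.841 × 37600 × 0.44379 = 14033.

14000 cells per hour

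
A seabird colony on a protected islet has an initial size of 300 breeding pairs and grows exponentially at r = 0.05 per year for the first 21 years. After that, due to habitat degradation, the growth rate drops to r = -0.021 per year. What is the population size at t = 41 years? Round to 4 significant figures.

Phase 1: N(21) = 300·e^(0.05×21) = 300·e^1.05 = 857.295.
Phase 2 runs for 41 − 21 = 20 years at r = -0.021.
N(41) = 857.295·e^(-0.021×20) = 857.295·e^-0.42 = 563.283.

563.3 breeding pairs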